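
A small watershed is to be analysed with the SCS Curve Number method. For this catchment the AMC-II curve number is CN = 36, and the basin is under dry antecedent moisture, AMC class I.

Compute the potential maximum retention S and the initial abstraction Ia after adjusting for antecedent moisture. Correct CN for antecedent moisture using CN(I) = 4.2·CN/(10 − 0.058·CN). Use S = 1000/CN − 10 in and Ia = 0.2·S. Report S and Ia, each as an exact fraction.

S = 8000/189 in ≈ 42.328 in; Ia = 1600/189 in ≈ 8.466 in

Adjust CN=36 to AMC I: 4.2·36/(10 − 0.058·36) → (756/5) ÷ (989/125) = 18900/989 ≈ 19.110
Max retention: S = 1000/(18900/989) − 10 = 8000/189 in (≈ 42.328 in)
Ia = 0.2S: 0.2·42.328 = 8.466 in (exactly 1600/189)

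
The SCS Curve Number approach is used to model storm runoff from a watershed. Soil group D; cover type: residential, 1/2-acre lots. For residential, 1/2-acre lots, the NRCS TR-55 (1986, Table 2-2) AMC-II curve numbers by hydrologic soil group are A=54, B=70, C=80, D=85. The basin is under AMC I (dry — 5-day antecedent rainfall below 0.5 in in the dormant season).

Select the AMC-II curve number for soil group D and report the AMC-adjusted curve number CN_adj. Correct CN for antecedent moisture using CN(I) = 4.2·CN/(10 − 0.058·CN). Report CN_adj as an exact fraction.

NRCS table: residential, 1/2-acre lots, soil group D → CN(II) = 85
Dry (AMC I): CN(I) = 4.2·85/(10 − 0.058·85) = 357/(507/100) = 11900/169 ≈ 70.414

CN_adj = 11900/169 ≈ 70.414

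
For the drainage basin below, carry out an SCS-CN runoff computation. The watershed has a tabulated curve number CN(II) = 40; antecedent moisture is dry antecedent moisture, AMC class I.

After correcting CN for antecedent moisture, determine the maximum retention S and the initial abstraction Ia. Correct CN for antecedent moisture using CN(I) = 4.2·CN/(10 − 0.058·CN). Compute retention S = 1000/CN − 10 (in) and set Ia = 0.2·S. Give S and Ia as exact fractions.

CN(I) from CN(II)=40: (4.2·40)/(10 − 0.058·40) = 175/8 ≈ 21.875
S = 1000/(175/8) − 10 = 250/7 in ≈ 35.714 in
Initial abstraction Ia = S/5 = (250/7)/5 = 50/7 ≈ 7.143 in

S = 250/7 in ≈ 35.714 in; Ia = 50/7 in ≈ 7.143 in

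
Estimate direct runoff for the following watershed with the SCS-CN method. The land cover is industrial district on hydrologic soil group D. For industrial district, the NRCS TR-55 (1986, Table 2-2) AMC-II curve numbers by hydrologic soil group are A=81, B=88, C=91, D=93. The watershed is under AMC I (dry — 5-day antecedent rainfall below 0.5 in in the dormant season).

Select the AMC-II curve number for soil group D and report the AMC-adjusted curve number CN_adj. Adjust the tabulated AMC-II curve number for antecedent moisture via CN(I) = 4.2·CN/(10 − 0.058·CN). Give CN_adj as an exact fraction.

CN_adj = 27900/329 ≈ 84.802

NRCS table: industrial district, soil group D → CN(II) = 93
Dry (AMC I): CN(I) = 4.2·93/(10 − 0.058·93) = (1953/5)/(2303/500) = 27900/329 ≈ 84.802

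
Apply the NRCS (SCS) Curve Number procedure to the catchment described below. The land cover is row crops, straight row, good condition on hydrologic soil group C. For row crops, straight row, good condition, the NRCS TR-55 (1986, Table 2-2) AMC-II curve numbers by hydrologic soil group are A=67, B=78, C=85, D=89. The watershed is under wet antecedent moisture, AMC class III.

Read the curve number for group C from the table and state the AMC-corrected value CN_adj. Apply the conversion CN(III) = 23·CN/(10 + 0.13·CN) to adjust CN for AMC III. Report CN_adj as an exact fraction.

NRCS table: row crops, straight row, good condition, soil group C → CN(II) = 85
Adjust CN=85 to AMC III: 23·85/(10 + 0.13·85) → 1955 ÷ (421/20) = 39100/421 ≈ 92.874

CN_adj = 39100/421 ≈ 92.874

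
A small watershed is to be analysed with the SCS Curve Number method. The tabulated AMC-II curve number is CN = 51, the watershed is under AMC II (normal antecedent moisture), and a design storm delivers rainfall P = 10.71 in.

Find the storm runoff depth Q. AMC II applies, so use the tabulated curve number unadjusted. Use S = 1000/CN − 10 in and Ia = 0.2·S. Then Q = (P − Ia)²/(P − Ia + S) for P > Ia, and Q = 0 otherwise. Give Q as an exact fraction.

Q = 286988863/68355300 in ≈ 4.198 in

CN(II) = 51; AMC II needs no correction.
Retention S: 1000/CN − 10 with CN=51.000 → S = 490/51 ≈ 9.608 in
Ia = 0.2·(490/51) = 98/51 in ≈ 1.922 in
P − Ia = 10.710 − 1.922 = 44821/5100 ≈ 8.788 in (> 0, runoff occurs)
Q = (44821/5100)²/((44821/5100) + 490/51) = (2008922041/26010000)/(93821/5100) = 286988863/68355300 in ≈ 4.198 in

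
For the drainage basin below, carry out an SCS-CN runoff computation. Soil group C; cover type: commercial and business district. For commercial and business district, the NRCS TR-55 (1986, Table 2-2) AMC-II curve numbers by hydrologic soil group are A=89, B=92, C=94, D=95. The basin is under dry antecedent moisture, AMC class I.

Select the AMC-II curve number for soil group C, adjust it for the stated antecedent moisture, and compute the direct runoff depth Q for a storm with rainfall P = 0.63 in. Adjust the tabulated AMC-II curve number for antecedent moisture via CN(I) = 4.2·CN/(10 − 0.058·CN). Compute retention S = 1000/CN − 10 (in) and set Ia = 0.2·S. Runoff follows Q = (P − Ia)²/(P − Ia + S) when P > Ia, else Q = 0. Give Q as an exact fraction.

NRCS table: commercial and business district, soil group C → CN(II) = 94
Dry (AMC I): CN(I) = 4.2·94/(10 − 0.058·94) = (1974/5)/(1137/250) = 32900/379 ≈ 86.807
S = 1000/(32900/379) − 10 = 500/329 in ≈ 1.520 in
Ia = 0.2·(500/329) = 100/329 in ≈ 0.304 in
Since P=0.630 > Ia=0.304: effective rainfall P−Ia = 10727/32900 in
Q = (10727/32900)²/((10727/32900) + 500/329) = (115068529/1082410000)/(60727/32900) = 115068529/1997918300 in ≈ 0.058 in

Q = 115068529/1997918300 in ≈ 0.058 in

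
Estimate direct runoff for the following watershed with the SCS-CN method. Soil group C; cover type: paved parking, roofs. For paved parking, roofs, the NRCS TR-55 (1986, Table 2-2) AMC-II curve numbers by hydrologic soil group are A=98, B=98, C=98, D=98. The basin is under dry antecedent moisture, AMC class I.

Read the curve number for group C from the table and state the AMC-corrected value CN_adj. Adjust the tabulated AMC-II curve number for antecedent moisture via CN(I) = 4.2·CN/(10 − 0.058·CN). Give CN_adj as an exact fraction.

NRCS table: paved parking, roofs, soil group C → CN(II) = 98
Adjust CN=98 to AMC I: 4.2·98/(10 − 0.058·98) → (2058/5) ÷ (1079/250) = 102900/1079 ≈ 95.366

CN_adj = 102900/1079 ≈ 95.366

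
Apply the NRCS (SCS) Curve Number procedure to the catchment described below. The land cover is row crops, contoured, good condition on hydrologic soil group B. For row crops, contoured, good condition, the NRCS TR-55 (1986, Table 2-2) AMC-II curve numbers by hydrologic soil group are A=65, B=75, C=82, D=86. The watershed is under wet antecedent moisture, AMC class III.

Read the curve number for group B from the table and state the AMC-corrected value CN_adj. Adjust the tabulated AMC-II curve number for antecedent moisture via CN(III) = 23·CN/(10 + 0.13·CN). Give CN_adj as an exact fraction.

NRCS table: row crops, contoured, good condition, soil group B → CN(II) = 75
Wet (AMC III): CN(III) = 23·75/(10 + 0.13·75) = 1725/(79/4) = 6900/79 ≈ 87.342

CN_adj = 6900/79 ≈ 87.342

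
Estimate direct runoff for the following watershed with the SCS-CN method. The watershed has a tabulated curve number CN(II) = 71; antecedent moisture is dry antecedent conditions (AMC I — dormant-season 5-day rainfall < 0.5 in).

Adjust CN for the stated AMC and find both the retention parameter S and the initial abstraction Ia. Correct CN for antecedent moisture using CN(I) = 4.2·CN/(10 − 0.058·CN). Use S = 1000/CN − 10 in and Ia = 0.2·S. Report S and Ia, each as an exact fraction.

CN(I) from CN(II)=71: (4.2·71)/(10 − 0.058·71) = 149100/2941 ≈ 50.697
Retention S: 1000/CN − 10 with CN=50.697 → S = 14500/1491 ≈ 9.725 in
Ia = 0.2·(14500/1491) = 2900/1491 in ≈ 1.945 in

S = 14500/1491 in ≈ 9.725 in; Ia = 2900/1491 in ≈ 1.945 in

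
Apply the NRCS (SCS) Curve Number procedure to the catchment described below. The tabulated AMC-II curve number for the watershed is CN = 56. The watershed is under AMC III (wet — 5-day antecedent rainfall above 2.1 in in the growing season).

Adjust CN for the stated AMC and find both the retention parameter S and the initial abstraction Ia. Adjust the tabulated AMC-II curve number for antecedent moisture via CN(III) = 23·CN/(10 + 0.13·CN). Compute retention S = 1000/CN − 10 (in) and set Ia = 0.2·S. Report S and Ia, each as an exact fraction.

S = 550/161 in ≈ 3.416 in; Ia = 110/161 in ≈ 0.683 in

CN(III) from CN(II)=56: (23·56)/(10 + 0.13·56) = 4025/54 ≈ 74.537
S = 1000/(4025/54) − 10 = 550/161 in ≈ 3.416 in
Ia = 0.2·(550/161) = 110/161 in ≈ 0.683 in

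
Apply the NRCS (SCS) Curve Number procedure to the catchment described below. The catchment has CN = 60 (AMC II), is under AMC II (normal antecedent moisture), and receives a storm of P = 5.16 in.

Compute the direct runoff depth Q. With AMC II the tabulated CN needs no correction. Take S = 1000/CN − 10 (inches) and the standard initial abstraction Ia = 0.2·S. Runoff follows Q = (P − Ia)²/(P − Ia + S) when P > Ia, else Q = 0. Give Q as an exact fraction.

Q = 82369/59025 in ≈ 1.395 in

Average conditions: CN = 60 (no AMC adjustment).
Retention S: 1000/CN − 10 with CN=60.000 → S = 20/3 ≈ 6.667 in
Ia = 0.2·(20/3) = 4/3 in ≈ 1.333 in
Since P=5.160 > Ia=1.333: effective rainfall P−Ia = 287/75 in
Runoff Q = (P−Ia)²/(P−Ia+S) = (3.827)²/(3.827+6.667) = 82369/59025 ≈ 1.395 in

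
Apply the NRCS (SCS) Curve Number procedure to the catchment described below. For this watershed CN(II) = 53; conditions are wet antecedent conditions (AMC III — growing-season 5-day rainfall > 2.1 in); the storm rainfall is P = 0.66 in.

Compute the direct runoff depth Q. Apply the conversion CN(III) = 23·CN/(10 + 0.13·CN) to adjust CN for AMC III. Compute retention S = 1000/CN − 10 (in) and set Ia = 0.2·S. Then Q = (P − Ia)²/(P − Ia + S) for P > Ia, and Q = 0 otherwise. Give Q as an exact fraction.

CN(III) from CN(II)=53: (23·53)/(10 + 0.13·53) = 121900/1689 ≈ 72.173
Max retention: S = 1000/(121900/1689) − 10 = 4700/1219 in (≈ 3.856 in)
Ia = 0.2·(4700/1219) = 940/1219 in ≈ 0.771 in
P = 0.660 ≤ Ia = 0.771 in: entire storm abstracted, Q = 0.

Q = 0 in ≈ 0.000 in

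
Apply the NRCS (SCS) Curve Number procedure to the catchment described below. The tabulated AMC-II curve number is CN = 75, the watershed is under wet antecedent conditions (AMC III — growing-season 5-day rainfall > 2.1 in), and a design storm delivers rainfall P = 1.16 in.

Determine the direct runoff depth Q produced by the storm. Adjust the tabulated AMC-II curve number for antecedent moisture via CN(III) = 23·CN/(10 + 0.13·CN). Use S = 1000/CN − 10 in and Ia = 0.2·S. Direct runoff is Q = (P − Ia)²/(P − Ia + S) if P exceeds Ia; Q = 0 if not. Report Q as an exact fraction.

Q = 2253001/6901725 in ≈ 0.326 in

Wet (AMC III): CN(III) = 23·75/(10 + 0.13·75) = 1725/(79/4) = 6900/79 ≈ 87.342
S = 1000/(6900/79) − 10 = 100/69 in ≈ 1.449 in
Initial abstraction Ia = S/5 = (100/69)/5 = 20/69 ≈ 0.290 in
Since P=1.160 > Ia=0.290: effective rainfall P−Ia = 1501/1725 in
Q = (1501/1725)²/((1501/1725) + 100/69) = (2253001/2975625)/(4001/1725) = 2253001/6901725 in ≈ 0.326 in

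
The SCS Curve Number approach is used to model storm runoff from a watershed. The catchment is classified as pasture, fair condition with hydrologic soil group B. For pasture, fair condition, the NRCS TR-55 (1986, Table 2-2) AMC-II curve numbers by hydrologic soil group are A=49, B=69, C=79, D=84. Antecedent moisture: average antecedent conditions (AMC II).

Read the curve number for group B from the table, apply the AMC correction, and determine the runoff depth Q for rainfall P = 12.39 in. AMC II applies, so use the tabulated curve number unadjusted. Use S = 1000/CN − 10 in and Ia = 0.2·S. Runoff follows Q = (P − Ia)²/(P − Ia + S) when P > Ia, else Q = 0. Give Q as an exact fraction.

Q = 6287062681/761007900 in ≈ 8.261 in

NRCS table: pasture, fair condition, soil group B → CN(II) = 69
AMC II — tabulated CN = 69 applies directly.
S = 1000/69 − 10 = 310/69 in ≈ 4.493 in
Ia = 0.2·(310/69) = 62/69 in ≈ 0.899 in
Since P=12.390 > Ia=0.899: effective rainfall P−Ia = 79291/6900 in
Q = (79291/6900)²/((79291/6900) + 310/69) = (6287062681/47610000)/(110291/6900) = 6287062681/761007900 in ≈ 8.261 in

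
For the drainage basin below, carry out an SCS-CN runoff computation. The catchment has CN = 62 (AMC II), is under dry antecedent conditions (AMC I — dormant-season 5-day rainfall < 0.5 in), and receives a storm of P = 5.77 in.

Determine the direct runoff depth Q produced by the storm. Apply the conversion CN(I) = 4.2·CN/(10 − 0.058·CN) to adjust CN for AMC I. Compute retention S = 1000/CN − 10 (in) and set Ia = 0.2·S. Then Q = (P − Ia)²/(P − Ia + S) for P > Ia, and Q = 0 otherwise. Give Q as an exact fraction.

CN(I) from CN(II)=62: (4.2·62)/(10 − 0.058·62) = 65100/1601 ≈ 40.662
Max retention: S = 1000/(65100/1601) − 10 = 9500/651 in (≈ 14.593 in)
Ia = 0.2S: 0.2·14.593 = 2.919 in (exactly 1900/651)
P − Ia = 5.770 − 2.919 = 185627/65100 ≈ 2.851 in (> 0, runoff occurs)
Q: (185627/65100)² ÷ (1135627/65100) = 34457383129/73929317700 in (≈ 0.466 in)

Q = 34457383129/73929317700 in ≈ 0.466 in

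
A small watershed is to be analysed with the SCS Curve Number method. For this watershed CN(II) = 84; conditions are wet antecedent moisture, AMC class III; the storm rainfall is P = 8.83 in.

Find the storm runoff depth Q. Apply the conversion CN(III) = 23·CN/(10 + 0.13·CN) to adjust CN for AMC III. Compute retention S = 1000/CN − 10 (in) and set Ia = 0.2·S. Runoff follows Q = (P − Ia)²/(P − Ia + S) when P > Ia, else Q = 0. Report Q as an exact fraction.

Q = 175133043121/22145018700 in ≈ 7.908 in

Adjust CN=84 to AMC III: 23·84/(10 + 0.13·84) → 1932 ÷ (523/25) = 48300/523 ≈ 92.352
Max retention: S = 1000/(48300/523) − 10 = 400/483 in (≈ 0.828 in)
Initial abstraction Ia = S/5 = (400/483)/5 = 80/483 ≈ 0.166 in
Since P=8.830 > Ia=0.166: effective rainfall P−Ia = 418489/48300 in
Runoff Q = (P−Ia)²/(P−Ia+S) = (8.664)²/(8.664+0.828) = 175133043121/22145018700 ≈ 7.908 in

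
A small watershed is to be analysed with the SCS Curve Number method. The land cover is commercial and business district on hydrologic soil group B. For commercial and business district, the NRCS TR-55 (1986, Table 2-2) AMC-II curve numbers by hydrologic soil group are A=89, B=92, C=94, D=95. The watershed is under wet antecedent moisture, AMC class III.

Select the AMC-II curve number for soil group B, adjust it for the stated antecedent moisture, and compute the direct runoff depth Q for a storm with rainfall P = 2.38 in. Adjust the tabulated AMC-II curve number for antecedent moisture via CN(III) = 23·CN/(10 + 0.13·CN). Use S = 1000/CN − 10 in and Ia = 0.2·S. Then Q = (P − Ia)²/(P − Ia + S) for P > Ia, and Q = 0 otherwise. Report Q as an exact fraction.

NRCS table: commercial and business district, soil group B → CN(II) = 92
CN(III) from CN(II)=92: (23·92)/(10 + 0.13·92) = 52900/549 ≈ 96.357
S = 1000/(52900/549) − 10 = 200/529 in ≈ 0.378 in
Ia = 0.2S: 0.2·0.378 = 0.076 in (exactly 40/529)
Since P=2.380 > Ia=0.076: effective rainfall P−Ia = 60951/26450 in
Q: (60951/26450)² ÷ (70951/26450) = 3715024401/1876653950 in (≈ 1.980 in)

Q = 3715024401/1876653950 in ≈ 1.980 in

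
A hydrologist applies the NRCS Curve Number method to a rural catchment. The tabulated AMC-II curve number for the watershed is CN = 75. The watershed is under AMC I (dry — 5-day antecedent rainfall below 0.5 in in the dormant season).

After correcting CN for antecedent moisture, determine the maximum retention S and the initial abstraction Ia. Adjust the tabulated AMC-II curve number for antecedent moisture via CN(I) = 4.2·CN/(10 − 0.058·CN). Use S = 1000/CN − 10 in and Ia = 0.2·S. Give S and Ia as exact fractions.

S = 500/63 in ≈ 7.937 in; Ia = 100/63 in ≈ 1.587 in

Dry (AMC I): CN(I) = 4.2·75/(10 − 0.058·75) = 315/(113/20) = 6300/113 ≈ 55.752
Max retention: S = 1000/(6300/113) − 10 = 500/63 in (≈ 7.937 in)
Ia = 0.2·(500/63) = 100/63 in ≈ 1.587 in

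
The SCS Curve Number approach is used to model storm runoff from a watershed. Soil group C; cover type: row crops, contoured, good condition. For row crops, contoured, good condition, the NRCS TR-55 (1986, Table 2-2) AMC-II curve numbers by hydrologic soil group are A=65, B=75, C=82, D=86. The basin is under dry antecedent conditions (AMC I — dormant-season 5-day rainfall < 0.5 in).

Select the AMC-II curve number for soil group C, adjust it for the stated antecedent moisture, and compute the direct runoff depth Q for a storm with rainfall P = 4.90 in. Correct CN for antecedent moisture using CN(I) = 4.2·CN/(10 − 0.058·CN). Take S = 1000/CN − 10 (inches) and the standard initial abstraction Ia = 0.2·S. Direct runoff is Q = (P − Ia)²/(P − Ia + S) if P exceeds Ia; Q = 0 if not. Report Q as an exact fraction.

NRCS table: row crops, contoured, good condition, soil group C → CN(II) = 82
CN(I) from CN(II)=82: (4.2·82)/(10 − 0.058·82) = 28700/437 ≈ 65.675
Retention S: 1000/CN − 10 with CN=65.675 → S = 1500/287 ≈ 5.226 in
Ia = 0.2·(1500/287) = 300/287 in ≈ 1.045 in
Excess rainfall: 4.900 − 1.045 = 3.855 in; P > Ia so Q > 0
Runoff Q = (P−Ia)²/(P−Ia+S) = (3.855)²/(3.855+5.226) = 122389969/74800810 ≈ 1.636 in

Q = 122389969/74800810 in ≈ 1.636 in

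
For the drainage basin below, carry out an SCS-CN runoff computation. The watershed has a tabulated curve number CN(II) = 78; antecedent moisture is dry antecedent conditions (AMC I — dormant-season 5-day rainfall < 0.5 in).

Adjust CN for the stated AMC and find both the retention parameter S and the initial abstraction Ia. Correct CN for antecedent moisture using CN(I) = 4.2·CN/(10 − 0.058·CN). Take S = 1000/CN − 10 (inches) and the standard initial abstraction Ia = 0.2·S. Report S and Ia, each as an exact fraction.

S = 5500/819 in ≈ 6.716 in; Ia = 1100/819 in ≈ 1.343 in

Adjust CN=78 to AMC I: 4.2·78/(10 − 0.058·78) → (1638/5) ÷ (1369/250) = 81900/1369 ≈ 59.825
Max retention: S = 1000/(81900/1369) − 10 = 5500/819 in (≈ 6.716 in)
Ia = 0.2S: 0.2·6.716 = 1.343 in (exactly 1100/819)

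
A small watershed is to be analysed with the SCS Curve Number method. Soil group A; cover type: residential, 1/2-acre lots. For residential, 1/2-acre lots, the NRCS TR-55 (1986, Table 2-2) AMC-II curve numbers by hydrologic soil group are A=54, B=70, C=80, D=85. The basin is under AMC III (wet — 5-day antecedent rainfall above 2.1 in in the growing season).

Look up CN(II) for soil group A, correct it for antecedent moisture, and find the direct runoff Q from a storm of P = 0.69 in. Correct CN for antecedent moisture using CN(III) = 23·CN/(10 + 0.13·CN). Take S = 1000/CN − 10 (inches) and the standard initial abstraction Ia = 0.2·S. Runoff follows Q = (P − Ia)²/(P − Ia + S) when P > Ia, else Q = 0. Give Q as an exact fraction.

NRCS table: residential, 1/2-acre lots, soil group A → CN(II) = 54
CN(III) from CN(II)=54: (23·54)/(10 + 0.13·54) = 2700/37 ≈ 72.973
Retention S: 1000/CN − 10 with CN=72.973 → S = 100/27 ≈ 3.704 in
Ia = 0.2S: 0.2·3.704 = 0.741 in (exactly 20/27)
P = 0.690 ≤ Ia = 0.741 in: entire storm abstracted, Q = 0.

Q = 0 in ≈ 0.000 in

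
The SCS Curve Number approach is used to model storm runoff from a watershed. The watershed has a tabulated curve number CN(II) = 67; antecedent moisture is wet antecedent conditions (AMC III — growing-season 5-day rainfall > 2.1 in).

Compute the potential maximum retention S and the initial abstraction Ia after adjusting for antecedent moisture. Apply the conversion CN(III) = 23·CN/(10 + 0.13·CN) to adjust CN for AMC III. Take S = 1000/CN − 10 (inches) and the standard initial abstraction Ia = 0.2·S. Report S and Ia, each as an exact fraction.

CN(III) from CN(II)=67: (23·67)/(10 + 0.13·67) = 154100/1871 ≈ 82.362
Retention S: 1000/CN − 10 with CN=82.362 → S = 3300/1541 ≈ 2.141 in
Ia = 0.2·(3300/1541) = 660/1541 in ≈ 0.428 in

S = 3300/1541 in ≈ 2.141 in; Ia = 660/1541 in ≈ 0.428 in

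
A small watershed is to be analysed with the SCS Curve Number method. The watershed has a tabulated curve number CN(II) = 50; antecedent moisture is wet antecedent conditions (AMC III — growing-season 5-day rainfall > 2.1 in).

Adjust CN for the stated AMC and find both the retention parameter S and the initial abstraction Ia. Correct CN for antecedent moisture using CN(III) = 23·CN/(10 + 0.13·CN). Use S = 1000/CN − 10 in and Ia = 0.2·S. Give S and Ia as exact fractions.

Adjust CN=50 to AMC III: 23·50/(10 + 0.13·50) → 1150 ÷ (33/2) = 2300/33 ≈ 69.697
S = 1000/(2300/33) − 10 = 100/23 in ≈ 4.348 in
Initial abstraction Ia = S/5 = (100/23)/5 = 20/23 ≈ 0.870 in

S = 100/23 in ≈ 4.348 in; Ia = 20/23 in ≈ 0.870 in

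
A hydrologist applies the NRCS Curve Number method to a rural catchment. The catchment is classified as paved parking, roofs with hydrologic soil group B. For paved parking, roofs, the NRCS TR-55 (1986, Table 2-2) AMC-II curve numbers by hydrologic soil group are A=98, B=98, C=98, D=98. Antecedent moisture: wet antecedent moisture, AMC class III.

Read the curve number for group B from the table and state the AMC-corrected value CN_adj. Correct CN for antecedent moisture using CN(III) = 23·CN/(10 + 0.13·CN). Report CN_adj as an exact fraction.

NRCS table: paved parking, roofs, soil group B → CN(II) = 98
Wet (AMC III): CN(III) = 23·98/(10 + 0.13·98) = 2254/(1137/50) = 112700/1137 ≈ 99.120

CN_adj = 112700/1137 ≈ 99.120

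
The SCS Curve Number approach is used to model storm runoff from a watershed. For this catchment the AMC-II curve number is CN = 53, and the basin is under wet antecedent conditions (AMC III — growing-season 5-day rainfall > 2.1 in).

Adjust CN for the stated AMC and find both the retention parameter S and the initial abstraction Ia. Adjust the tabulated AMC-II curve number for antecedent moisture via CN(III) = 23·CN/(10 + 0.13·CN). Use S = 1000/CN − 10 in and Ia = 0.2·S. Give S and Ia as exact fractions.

Adjust CN=53 to AMC III: 23·53/(10 + 0.13·53) → 1219 ÷ (1689/100) = 121900/1689 ≈ 72.173
S = 1000/(121900/1689) − 10 = 4700/1219 in ≈ 3.856 in
Ia = 0.2·(4700/1219) = 940/1219 in ≈ 0.771 in

S = 4700/1219 in ≈ 3.856 in; Ia = 940/1219 in ≈ 0.771 in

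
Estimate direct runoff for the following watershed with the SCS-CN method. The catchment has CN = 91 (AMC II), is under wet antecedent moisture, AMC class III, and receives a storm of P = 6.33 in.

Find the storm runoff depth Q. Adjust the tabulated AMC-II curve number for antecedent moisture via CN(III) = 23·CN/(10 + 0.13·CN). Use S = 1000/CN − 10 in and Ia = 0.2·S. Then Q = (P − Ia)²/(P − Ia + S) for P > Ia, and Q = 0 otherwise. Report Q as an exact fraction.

Q = 569302194387/97454893900 in ≈ 5.842 in

CN(III) from CN(II)=91: (23·91)/(10 + 0.13·91) = 209300/2183 ≈ 95.877
S = 1000/(209300/2183) − 10 = 900/2093 in ≈ 0.430 in
Initial abstraction Ia = S/5 = (900/2093)/5 = 180/2093 ≈ 0.086 in
Since P=6.330 > Ia=0.086: effective rainfall P−Ia = 1306869/209300 in
Runoff Q = (P−Ia)²/(P−Ia+S) = (6.244)²/(6.244+0.430) = 569302194387/97454893900 ≈ 5.842 in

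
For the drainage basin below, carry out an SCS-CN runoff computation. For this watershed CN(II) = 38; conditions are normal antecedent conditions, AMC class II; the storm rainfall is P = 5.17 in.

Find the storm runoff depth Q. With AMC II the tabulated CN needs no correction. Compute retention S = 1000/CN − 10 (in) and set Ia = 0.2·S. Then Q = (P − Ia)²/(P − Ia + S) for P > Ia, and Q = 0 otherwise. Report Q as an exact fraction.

CN(II) = 38; AMC II needs no correction.
S = 1000/38 − 10 = 310/19 in ≈ 16.316 in
Initial abstraction Ia = S/5 = (310/19)/5 = 62/19 ≈ 3.263 in
P − Ia = 5.170 − 3.263 = 3623/1900 ≈ 1.907 in (> 0, runoff occurs)
Runoff Q = (P−Ia)²/(P−Ia+S) = (1.907)²/(1.907+16.316) = 13126129/65783700 ≈ 0.200 in

Q = 13126129/65783700 in ≈ 0.200 in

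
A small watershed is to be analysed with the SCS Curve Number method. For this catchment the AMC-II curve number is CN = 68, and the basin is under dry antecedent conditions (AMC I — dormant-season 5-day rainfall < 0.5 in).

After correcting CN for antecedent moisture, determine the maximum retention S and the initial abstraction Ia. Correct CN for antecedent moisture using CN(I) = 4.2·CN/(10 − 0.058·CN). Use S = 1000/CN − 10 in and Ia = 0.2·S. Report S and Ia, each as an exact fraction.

Adjust CN=68 to AMC I: 4.2·68/(10 − 0.058·68) → (1428/5) ÷ (757/125) = 35700/757 ≈ 47.160
Max retention: S = 1000/(35700/757) − 10 = 4000/357 in (≈ 11.204 in)
Initial abstraction Ia = S/5 = (4000/357)/5 = 800/357 ≈ 2.241 in

S = 4000/357 in ≈ 11.204 in; Ia = 800/357 in ≈ 2.241 in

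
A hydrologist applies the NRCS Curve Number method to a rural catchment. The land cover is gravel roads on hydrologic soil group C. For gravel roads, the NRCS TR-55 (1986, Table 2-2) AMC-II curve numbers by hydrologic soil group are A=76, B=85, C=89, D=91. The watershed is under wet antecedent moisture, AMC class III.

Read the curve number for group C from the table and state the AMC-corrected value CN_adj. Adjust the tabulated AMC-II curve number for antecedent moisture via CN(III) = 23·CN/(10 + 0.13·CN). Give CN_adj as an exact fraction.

CN_adj = 204700/2157 ≈ 94.900

NRCS table: gravel roads, soil group C → CN(II) = 89
Adjust CN=89 to AMC III: 23·89/(10 + 0.13·89) → 2047 ÷ (2157/100) = 204700/2157 ≈ 94.900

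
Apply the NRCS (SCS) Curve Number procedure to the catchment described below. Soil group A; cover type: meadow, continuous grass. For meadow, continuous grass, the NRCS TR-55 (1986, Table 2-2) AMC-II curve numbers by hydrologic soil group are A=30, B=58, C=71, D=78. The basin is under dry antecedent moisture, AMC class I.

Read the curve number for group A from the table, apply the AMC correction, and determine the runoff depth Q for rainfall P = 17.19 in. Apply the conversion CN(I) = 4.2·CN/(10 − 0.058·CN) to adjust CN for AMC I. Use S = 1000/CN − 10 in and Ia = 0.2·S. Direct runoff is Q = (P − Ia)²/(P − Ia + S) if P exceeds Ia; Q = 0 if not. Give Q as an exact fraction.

Q = 29931841/49923900 in ≈ 0.600 in

NRCS table: meadow, continuous grass, soil group A → CN(II) = 30
CN(I) from CN(II)=30: (4.2·30)/(10 − 0.058·30) = 900/59 ≈ 15.254
Max retention: S = 1000/(900/59) − 10 = 500/9 in (≈ 55.556 in)
Ia = 0.2·(500/9) = 100/9 in ≈ 11.111 in
P − Ia = 17.190 − 11.111 = 5471/900 ≈ 6.079 in (> 0, runoff occurs)
Q = (5471/900)²/((5471/900) + 500/9) = (29931841/810000)/(55471/900) = 29931841/49923900 in ≈ 0.600 in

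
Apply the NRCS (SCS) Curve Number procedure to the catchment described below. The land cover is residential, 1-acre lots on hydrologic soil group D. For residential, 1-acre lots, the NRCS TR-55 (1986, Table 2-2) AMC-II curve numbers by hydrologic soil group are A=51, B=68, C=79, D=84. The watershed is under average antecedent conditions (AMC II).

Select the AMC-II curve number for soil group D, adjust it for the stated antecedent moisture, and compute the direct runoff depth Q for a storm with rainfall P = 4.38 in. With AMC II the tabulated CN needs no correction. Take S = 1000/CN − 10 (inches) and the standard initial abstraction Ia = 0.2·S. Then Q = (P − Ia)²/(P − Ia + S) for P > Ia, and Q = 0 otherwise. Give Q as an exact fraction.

NRCS table: residential, 1-acre lots, soil group D → CN(II) = 84
AMC II — tabulated CN = 84 applies directly.
S = 1000/84 − 10 = 40/21 in ≈ 1.905 in
Ia = 0.2S: 0.2·1.905 = 0.381 in (exactly 8/21)
P − Ia = 4.380 − 0.381 = 4199/1050 ≈ 3.999 in (> 0, runoff occurs)
Q: (4199/1050)² ÷ (6199/1050) = 17631601/6508950 in (≈ 2.709 in)

Q = 17631601/6508950 in ≈ 2.709 in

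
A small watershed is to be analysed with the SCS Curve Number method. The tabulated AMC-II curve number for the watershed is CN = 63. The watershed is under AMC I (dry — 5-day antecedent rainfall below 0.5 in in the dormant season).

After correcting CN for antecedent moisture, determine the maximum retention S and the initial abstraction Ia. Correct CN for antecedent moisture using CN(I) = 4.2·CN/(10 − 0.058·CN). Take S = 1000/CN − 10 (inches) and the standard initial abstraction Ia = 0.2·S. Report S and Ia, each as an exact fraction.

Adjust CN=63 to AMC I: 4.2·63/(10 − 0.058·63) → (1323/5) ÷ (3173/500) = 132300/3173 ≈ 41.696
Max retention: S = 1000/(132300/3173) − 10 = 18500/1323 in (≈ 13.983 in)
Ia = 0.2·(18500/1323) = 3700/1323 in ≈ 2.797 in

S = 18500/1323 in ≈ 13.983 in; Ia = 3700/1323 in ≈ 2.797 in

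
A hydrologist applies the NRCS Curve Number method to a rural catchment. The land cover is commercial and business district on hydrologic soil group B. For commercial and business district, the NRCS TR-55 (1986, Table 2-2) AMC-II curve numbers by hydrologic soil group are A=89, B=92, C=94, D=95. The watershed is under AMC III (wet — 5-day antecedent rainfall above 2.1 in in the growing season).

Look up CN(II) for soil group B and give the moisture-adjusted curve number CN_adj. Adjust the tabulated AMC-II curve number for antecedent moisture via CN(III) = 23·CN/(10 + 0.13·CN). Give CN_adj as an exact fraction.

CN_adj = 52900/549 ≈ 96.357

NRCS table: commercial and business district, soil group B → CN(II) = 92
Adjust CN=92 to AMC III: 23·92/(10 + 0.13·92) → 2116 ÷ (549/25) = 52900/549 ≈ 96.357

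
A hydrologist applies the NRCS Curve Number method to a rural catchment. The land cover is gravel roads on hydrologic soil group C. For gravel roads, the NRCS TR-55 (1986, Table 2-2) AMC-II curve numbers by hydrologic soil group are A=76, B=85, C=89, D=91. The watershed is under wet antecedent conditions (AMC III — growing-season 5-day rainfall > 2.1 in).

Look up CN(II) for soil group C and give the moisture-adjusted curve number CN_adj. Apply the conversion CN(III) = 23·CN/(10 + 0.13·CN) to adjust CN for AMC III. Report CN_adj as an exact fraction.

CN_adj = 204700/2157 ≈ 94.900

NRCS table: gravel roads, soil group C → CN(II) = 89
Wet (AMC III): CN(III) = 23·89/(10 + 0.13·89) = 2047/(2157/100) = 204700/2157 ≈ 94.900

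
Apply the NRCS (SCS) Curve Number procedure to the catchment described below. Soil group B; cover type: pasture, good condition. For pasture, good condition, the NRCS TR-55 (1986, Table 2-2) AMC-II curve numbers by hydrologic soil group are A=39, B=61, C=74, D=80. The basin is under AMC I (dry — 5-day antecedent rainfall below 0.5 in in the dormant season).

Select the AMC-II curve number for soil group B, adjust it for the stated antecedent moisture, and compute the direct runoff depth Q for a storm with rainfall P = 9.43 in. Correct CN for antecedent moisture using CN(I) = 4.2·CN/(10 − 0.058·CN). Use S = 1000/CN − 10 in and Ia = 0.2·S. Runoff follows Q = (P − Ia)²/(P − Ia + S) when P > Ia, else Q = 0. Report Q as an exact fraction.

NRCS table: pasture, good condition, soil group B → CN(II) = 61
Adjust CN=61 to AMC I: 4.2·61/(10 − 0.058·61) → (1281/5) ÷ (3231/500) = 42700/1077 ≈ 39.647
Retention S: 1000/CN − 10 with CN=39.647 → S = 6500/427 ≈ 15.222 in
Ia = 0.2·(6500/427) = 1300/427 in ≈ 3.044 in
Since P=9.430 > Ia=3.044: effective rainfall P−Ia = 272661/42700 in
Runoff Q = (P−Ia)²/(P−Ia+S) = (6.386)²/(6.386+15.222) = 74344020921/39397624700 ≈ 1.887 in

Q = 74344020921/39397624700 in ≈ 1.887 in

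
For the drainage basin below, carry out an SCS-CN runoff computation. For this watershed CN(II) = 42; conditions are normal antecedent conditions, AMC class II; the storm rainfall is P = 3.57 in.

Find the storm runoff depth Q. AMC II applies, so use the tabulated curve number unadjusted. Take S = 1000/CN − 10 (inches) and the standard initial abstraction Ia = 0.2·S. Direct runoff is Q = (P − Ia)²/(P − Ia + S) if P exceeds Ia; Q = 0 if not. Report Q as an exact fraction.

Average conditions: CN = 42 (no AMC adjustment).
Max retention: S = 1000/42 − 10 = 290/21 in (≈ 13.810 in)
Initial abstraction Ia = S/5 = (290/21)/5 = 58/21 ≈ 2.762 in
Since P=3.570 > Ia=2.762: effective rainfall P−Ia = 1697/2100 in
Q: (1697/2100)² ÷ (30697/2100) = 2879809/64463700 in (≈ 0.045 in)

Q = 2879809/64463700 in ≈ 0.045 in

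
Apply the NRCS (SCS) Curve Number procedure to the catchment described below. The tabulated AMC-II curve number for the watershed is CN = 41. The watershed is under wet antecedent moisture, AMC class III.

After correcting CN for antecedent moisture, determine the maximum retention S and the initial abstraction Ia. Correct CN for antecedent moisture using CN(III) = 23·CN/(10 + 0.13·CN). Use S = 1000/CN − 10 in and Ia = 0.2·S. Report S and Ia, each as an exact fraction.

S = 5900/943 in ≈ 6.257 in; Ia = 1180/943 in ≈ 1.251 in

Adjust CN=41 to AMC III: 23·41/(10 + 0.13·41) → 943 ÷ (1533/100) = 94300/1533 ≈ 61.513
Retention S: 1000/CN − 10 with CN=61.513 → S = 5900/943 ≈ 6.257 in
Ia = 0.2·(5900/943) = 1180/943 in ≈ 1.251 in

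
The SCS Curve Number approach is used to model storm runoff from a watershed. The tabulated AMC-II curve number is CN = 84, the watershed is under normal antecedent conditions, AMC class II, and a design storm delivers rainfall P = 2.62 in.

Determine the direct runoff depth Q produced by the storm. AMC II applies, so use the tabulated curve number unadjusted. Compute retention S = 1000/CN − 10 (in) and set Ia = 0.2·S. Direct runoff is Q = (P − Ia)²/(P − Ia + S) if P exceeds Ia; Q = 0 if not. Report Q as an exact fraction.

Average conditions: CN = 84 (no AMC adjustment).
Max retention: S = 1000/84 − 10 = 40/21 in (≈ 1.905 in)
Initial abstraction Ia = S/5 = (40/21)/5 = 8/21 ≈ 0.381 in
Since P=2.620 > Ia=0.381: effective rainfall P−Ia = 2351/1050 in
Runoff Q = (P−Ia)²/(P−Ia+S) = (2.239)²/(2.239+1.905) = 5527201/4568550 ≈ 1.210 in

Q = 5527201/4568550 in ≈ 1.210 in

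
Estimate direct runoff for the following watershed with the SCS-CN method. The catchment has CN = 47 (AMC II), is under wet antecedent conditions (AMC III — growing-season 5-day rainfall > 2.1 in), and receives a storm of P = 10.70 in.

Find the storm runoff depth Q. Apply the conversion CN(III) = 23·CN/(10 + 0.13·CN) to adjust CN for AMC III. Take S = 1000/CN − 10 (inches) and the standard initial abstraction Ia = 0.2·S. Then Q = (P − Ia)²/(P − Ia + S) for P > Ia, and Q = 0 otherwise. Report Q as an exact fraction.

Wet (AMC III): CN(III) = 23·47/(10 + 0.13·47) = 1081/(1611/100) = 108100/1611 ≈ 67.101
Retention S: 1000/CN − 10 with CN=67.101 → S = 5300/1081 ≈ 4.903 in
Ia = 0.2·(5300/1081) = 1060/1081 in ≈ 0.981 in
Excess rainfall: 10.700 − 0.981 = 9.719 in; P > Ia so Q > 0
Q = (105067/10810)²/((105067/10810) + 5300/1081) = (11039074489/116856100)/(158067/10810) = 11039074489/1708704270 in ≈ 6.460 in

Q = 11039074489/1708704270 in ≈ 6.460 in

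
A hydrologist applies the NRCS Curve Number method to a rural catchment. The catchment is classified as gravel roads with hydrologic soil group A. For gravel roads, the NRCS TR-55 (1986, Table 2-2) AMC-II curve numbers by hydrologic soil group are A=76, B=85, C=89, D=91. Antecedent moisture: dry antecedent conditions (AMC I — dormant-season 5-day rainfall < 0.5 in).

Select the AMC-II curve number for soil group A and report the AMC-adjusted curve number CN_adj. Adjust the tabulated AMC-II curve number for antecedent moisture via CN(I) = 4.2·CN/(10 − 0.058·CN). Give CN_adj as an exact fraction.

NRCS table: gravel roads, soil group A → CN(II) = 76
CN(I) from CN(II)=76: (4.2·76)/(10 − 0.058·76) = 13300/233 ≈ 57.082

CN_adj = 13300/233 ≈ 57.082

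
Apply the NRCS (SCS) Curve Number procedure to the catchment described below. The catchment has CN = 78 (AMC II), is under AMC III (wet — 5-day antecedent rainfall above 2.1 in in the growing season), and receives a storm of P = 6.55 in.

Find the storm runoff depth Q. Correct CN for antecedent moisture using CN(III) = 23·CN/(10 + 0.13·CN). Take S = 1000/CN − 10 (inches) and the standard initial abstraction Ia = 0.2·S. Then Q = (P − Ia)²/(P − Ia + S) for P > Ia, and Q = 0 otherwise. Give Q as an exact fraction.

Q = 12793193449/2423819580 in ≈ 5.278 in

CN(III) from CN(II)=78: (23·78)/(10 + 0.13·78) = 89700/1007 ≈ 89.076
Retention S: 1000/CN − 10 with CN=89.076 → S = 1100/897 ≈ 1.226 in
Initial abstraction Ia = S/5 = (1100/897)/5 = 220/897 ≈ 0.245 in
P − Ia = 6.550 − 0.245 = 113107/17940 ≈ 6.305 in (> 0, runoff occurs)
Q: (113107/17940)² ÷ (135107/17940) = 12793193449/2423819580 in (≈ 5.278 in)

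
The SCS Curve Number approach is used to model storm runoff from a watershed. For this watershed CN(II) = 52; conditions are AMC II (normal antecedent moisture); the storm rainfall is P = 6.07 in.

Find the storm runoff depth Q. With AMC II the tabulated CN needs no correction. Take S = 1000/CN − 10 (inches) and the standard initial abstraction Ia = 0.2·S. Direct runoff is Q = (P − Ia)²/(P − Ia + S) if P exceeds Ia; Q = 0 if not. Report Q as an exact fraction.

Average conditions: CN = 52 (no AMC adjustment).
Retention S: 1000/CN − 10 with CN=52.000 → S = 120/13 ≈ 9.231 in
Ia = 0.2·(120/13) = 24/13 in ≈ 1.846 in
Since P=6.070 > Ia=1.846: effective rainfall P−Ia = 5491/1300 in
Q: (5491/1300)² ÷ (17491/1300) = 30151081/22738300 in (≈ 1.326 in)

Q = 30151081/22738300 in ≈ 1.326 in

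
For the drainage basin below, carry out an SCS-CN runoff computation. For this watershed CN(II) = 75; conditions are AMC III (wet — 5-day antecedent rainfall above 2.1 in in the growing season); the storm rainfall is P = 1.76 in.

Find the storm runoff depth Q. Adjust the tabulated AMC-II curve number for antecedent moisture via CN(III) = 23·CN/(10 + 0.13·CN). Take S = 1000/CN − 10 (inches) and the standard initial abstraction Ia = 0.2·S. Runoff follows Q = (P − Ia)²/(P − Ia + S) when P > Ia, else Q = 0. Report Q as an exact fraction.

Wet (AMC III): CN(III) = 23·75/(10 + 0.13·75) = 1725/(79/4) = 6900/79 ≈ 87.342
Max retention: S = 1000/(6900/79) − 10 = 100/69 in (≈ 1.449 in)
Initial abstraction Ia = S/5 = (100/69)/5 = 20/69 ≈ 0.290 in
P − Ia = 1.760 − 0.290 = 2536/1725 ≈ 1.470 in (> 0, runoff occurs)
Q: (2536/1725)² ÷ (5036/1725) = 1607824/2171775 in (≈ 0.740 in)

Q = 1607824/2171775 in ≈ 0.740 in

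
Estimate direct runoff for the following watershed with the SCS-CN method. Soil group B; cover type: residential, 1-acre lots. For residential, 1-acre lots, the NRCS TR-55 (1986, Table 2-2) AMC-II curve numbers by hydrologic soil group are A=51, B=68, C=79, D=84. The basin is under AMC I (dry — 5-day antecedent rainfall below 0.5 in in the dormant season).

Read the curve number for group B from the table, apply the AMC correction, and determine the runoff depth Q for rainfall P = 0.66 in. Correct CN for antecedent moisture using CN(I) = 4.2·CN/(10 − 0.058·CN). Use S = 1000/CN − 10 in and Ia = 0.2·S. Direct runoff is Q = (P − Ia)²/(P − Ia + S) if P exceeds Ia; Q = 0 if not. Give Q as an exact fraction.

Q = 0 in ≈ 0.000 in

NRCS table: residential, 1-acre lots, soil group B → CN(II) = 68
CN(I) from CN(II)=68: (4.2·68)/(10 − 0.058·68) = 35700/757 ≈ 47.160
Max retention: S = 1000/(35700/757) − 10 = 4000/357 in (≈ 11.204 in)
Ia = 0.2·(4000/357) = 800/357 in ≈ 2.241 in
P = 0.660 ≤ Ia = 2.241 in: entire storm abstracted, Q = 0.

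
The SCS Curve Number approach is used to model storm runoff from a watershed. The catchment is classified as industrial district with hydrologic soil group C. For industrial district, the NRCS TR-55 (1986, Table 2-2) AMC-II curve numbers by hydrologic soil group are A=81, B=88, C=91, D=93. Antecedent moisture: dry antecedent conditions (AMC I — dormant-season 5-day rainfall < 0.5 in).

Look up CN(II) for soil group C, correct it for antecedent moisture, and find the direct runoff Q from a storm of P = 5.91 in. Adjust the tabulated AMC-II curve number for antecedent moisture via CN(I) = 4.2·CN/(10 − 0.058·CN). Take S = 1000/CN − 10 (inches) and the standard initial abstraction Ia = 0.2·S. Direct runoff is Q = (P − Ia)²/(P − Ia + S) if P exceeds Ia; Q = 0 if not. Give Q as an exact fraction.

NRCS table: industrial district, soil group C → CN(II) = 91
Dry (AMC I): CN(I) = 4.2·91/(10 − 0.058·91) = (1911/5)/(2361/500) = 63700/787 ≈ 80.940
S = 1000/(63700/787) − 10 = 1500/637 in ≈ 2.355 in
Ia = 0.2·(1500/637) = 300/637 in ≈ 0.471 in
P − Ia = 5.910 − 0.471 = 346467/63700 ≈ 5.439 in (> 0, runoff occurs)
Runoff Q = (P−Ia)²/(P−Ia+S) = (5.439)²/(5.439+2.355) = 13337709121/3513883100 ≈ 3.796 in

Q = 13337709121/3513883100 in ≈ 3.796 in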